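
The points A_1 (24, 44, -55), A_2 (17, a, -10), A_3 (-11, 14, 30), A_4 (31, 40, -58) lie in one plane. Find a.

18

Normal to plane A_1A_3A_4: n = (430, 490, 350); plane equation n·P = 12630.
Requiring n·A_2 = 12630: (490)a + (3810) = 12630.
So a = 18.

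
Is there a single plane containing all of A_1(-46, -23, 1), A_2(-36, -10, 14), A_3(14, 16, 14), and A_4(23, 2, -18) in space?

The four points are coplanar iff the 3×3 determinant with rows A_1A_2, A_1A_3, A_1A_4 is zero.
Rows: (10, 13, 13), (60, 39, 13), (69, 25, -19).
Expanding along the first row: (10)(-1066) − (13)(-2037) + (13)(-1191) = 338.
Nonzero ⇒ not coplanar.

No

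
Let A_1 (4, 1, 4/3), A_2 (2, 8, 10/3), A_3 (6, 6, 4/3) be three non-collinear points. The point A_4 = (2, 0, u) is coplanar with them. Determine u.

A normal to the plane is n = A_1A_2 × A_1A_3 = (-10, 4, -24).
A_4 lies in the plane iff n · A_1A_4 = 0.
This gives (-24)u + (48) = 0, so u = 2.

2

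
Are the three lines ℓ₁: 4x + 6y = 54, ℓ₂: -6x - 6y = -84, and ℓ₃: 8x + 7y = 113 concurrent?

Intersecting ℓ₁ and ℓ₂: solving the 2×2 system gives (x, y) = (15, -1).
Substitute into ℓ₃: (8)(15) + (7)(-1) = 113.
This equals 113, so (15, -1) lies on all three lines and they are concurrent.

Yes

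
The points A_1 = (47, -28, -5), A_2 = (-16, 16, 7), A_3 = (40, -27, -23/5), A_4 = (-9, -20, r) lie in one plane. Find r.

Normal to plane A_1A_2A_3: n = (28/5, -294/5, 245); plane equation n·P = 3423/5.
Requiring n·A_4 = 3423/5: (245)r + (5628/5) = 3423/5.
So r = -9/5.

-9/5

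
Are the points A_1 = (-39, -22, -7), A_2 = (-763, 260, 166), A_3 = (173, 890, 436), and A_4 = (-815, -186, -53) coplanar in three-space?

Yes

With A_1 as base: A_1A_2 = (-724, 282, 173), A_1A_3 = (212, 912, 443), A_1A_4 = (-776, -164, -46).
A_1A_3 × A_1A_4 = (30700, -334016, 672944).
A_1A_2 · (A_1A_3 × A_1A_4) = 0.
The scalar triple product vanishes, so the four points are coplanar.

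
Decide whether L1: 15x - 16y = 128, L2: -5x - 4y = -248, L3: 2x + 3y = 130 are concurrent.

Yes

Intersecting L1 and L2: solving the 2×2 system gives (x, y) = (32, 22).
Substitute into L3: (2)(32) + (3)(22) = 130.
This equals 130, so (32, 22) lies on all three lines and they are concurrent.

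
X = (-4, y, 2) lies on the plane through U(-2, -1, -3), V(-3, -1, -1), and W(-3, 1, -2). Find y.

-3

A normal to the plane is n = UV × UW = (-4, -1, -2).
X lies in the plane iff n · UX = 0.
This gives (-1)y + (-3) = 0, so y = -3.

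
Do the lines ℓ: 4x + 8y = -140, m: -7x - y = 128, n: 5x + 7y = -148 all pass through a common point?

The three lines meet at one point iff the augmented coefficient matrix [aᵢ bᵢ cᵢ] has rank < 3, i.e. its determinant vanishes.
Here the determinant is 0.
It vanishes, so the lines are concurrent at (-17, -9).

Yes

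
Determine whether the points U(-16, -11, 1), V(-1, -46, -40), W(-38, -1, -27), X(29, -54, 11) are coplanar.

No

The four points are coplanar iff the 3×3 determinant with rows UV, UW, UX is zero.
Rows: (15, -35, -41), (-22, 10, -28), (45, -43, 10).
Expanding along the first row: (15)(-1104) − (-35)(1040) + (-41)(496) = -496.
Nonzero ⇒ not coplanar.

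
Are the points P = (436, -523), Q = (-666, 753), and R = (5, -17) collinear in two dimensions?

PQ = (-1102, 1276), PR = (-431, 506).
If collinear, PR would be a scalar multiple of PQ. But (-1102)·(506) ≠ (1276)·(-431) (difference -7656), so they are not parallel; the points are not collinear.

No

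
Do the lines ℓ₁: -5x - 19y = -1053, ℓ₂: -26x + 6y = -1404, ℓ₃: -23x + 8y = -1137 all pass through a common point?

No

Intersecting ℓ₁ and ℓ₂: solving the 2×2 system gives (x, y) = (16497/262, 10179/262).
Substitute into ℓ₃: (-23)(16497/262) + (8)(10179/262) = -297999/262.
But ℓ₃ requires -1137 ≠ -297999/262, so the three lines have no common point.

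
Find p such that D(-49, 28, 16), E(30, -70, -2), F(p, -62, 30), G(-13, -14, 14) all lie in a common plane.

Coplanarity ⇔ det[DE; DF; DG] = 0.
Expanding, this is linear in p: (560)p + (-19600) = 0.
So p = 35.

35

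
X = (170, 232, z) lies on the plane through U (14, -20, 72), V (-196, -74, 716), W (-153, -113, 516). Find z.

-118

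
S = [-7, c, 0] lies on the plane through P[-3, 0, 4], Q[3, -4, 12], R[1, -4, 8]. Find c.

A normal to the plane is n = PQ × PR = (16, 8, -8).
S lies in the plane iff n · PS = 0.
This gives (8)c + (-32) = 0, so c = 4.

4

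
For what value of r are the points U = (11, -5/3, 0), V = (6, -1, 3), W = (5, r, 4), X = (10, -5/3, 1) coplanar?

-1

Normal to plane UVX: n = (2/3, 2, 2/3); plane equation n·P = 4.
Requiring n·W = 4: (2)r + (6) = 4.
So r = -1.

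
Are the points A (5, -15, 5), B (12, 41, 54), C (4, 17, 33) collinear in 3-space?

No

AB = (7, 56, 49), AC = (-1, 32, 28).
Comparing components 3 and 1: (49)(-1) − (7)(28) = -245 ≠ 0, so AB and AC are not parallel and the points are not collinear.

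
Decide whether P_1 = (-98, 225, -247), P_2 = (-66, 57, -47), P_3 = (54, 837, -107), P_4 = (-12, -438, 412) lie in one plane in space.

Yes

With P_1 as base: P_1P_2 = (32, -168, 200), P_1P_3 = (152, 612, 140), P_1P_4 = (86, -663, 659).
P_1P_3 × P_1P_4 = (496128, -88128, -153408).
P_1P_2 · (P_1P_3 × P_1P_4) = 0.
The scalar triple product vanishes, so the four points are coplanar.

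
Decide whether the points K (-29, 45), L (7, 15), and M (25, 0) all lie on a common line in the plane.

KL = (36, -30), KM = (54, -45).
det[KL; KM] = (36)(-45) − (-30)(54) = 0.
The determinant is zero, so the points are collinear.

Yes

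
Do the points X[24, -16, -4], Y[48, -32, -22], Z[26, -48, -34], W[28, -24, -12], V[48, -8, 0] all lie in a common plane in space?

No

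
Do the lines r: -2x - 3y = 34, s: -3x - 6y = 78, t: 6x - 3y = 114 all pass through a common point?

Intersecting r and s: solving the 2×2 system gives (x, y) = (10, -18).
Substitute into t: (6)(10) + (-3)(-18) = 114.
This equals 114, so (10, -18) lies on all three lines and they are concurrent.

Yes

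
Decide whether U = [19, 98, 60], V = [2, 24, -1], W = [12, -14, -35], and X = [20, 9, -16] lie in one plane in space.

No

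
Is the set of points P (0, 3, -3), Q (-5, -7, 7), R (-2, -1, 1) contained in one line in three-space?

Yes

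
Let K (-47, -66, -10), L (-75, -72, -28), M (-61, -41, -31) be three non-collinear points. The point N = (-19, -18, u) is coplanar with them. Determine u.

-10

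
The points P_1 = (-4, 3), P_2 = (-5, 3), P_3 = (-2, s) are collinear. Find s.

The three points are collinear iff det[P_1P_2; P_1P_3] = 0.
This determinant is linear in s: (-1)s + (3) = 0, so s = 3.

3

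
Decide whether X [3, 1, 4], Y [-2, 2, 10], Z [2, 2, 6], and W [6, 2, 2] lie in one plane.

Yes

A normal to the plane through X, Y, Z is n = XY × XZ = (-4, 4, -4).
The plane has equation n·P = -24. For W: n·W = -24.
Equal, so W lies in the plane and all four are coplanar.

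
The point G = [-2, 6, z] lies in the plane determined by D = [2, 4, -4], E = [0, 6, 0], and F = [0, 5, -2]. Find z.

0

The plane through D, E, F has equation −4y + 2z = -24.
Substituting G: (2)z + (-24) = -24, so z = 0.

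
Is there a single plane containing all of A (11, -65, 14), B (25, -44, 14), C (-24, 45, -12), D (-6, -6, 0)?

No

The four points are coplanar iff the 3×3 determinant with rows AB, AC, AD is zero.
Rows: (14, 21, 0), (-35, 110, -26), (-17, 59, -14).
Expanding along the first row: (14)(-6) − (21)(48) + (0)(-195) = -1092.
Nonzero ⇒ not coplanar.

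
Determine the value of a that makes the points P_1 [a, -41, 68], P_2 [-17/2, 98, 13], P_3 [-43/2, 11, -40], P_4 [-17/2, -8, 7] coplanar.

17/2

The points are coplanar iff P_1P_2 · (P_1P_3 × P_1P_4) = 0.
Expanding, this is linear in a: (5096)a + (-43316) = 0.
So a = 17/2.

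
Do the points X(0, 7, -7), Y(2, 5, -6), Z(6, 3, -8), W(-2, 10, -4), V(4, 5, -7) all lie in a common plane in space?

No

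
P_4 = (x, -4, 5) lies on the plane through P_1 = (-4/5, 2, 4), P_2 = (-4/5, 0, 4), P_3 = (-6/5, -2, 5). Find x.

-6/5

The plane through P_1, P_2, P_3 has equation −2x − (4/5)z = -8/5.
Substituting P_4: (-2)x + (-4) = -8/5, so x = -6/5.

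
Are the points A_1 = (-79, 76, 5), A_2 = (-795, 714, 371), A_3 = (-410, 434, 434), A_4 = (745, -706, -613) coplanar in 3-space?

Yes

A normal to the plane through A_1, A_2, A_3 is n = A_1A_2 × A_1A_3 = (142674, 186018, -45150).
The plane has equation n·P = 2640372. For A_4: n·A_4 = 2640372.
Equal, so A_4 lies in the plane and all four are coplanar.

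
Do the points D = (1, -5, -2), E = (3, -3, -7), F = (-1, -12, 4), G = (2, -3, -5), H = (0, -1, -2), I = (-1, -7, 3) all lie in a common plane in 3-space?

The plane through D, E, F has normal n = DE × DF = (-23, -2, -10) and equation n·P = 7.
Checking the remaining points: n·G = 10, n·H = 22, n·I = 7.
Since n·G = 10 ≠ 7, G is off the plane and the points are not all coplanar.

No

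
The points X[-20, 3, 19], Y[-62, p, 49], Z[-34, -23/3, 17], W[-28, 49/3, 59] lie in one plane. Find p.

-12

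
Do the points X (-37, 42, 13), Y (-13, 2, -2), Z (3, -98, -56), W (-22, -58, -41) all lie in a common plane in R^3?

A normal to the plane through X, Y, Z is n = XY × XZ = (660, 1056, -1760).
The plane has equation n·P = -2948. For W: n·W = -3608.
-3608 ≠ -2948, so W is off the plane.

No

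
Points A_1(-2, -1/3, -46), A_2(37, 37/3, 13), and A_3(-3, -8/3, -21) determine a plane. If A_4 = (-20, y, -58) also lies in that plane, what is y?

Coplanarity requires A_1A_2 · (A_1A_3 × A_1A_4) = 0.
A_1A_2 = (39, 38/3, 59), A_1A_3 = (-1, -7/3, 25); the triple product is linear in y with coefficient -1034 and constant term -22748/3.
Setting it to zero: y = -22/3.

-22/3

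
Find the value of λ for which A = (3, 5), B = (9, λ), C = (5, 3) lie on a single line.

Collinearity: (B − A) must be parallel to (C − A) = (2, -2).
Cross-multiplying the components: (λ − 5)·(2) = (6)·(-2).
Solving gives λ = -1.

-1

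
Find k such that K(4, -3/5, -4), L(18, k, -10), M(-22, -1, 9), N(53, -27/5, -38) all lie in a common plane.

Normal to plane KMN: n = (76, -247, 722/5); plane equation n·P = -627/5.
Requiring n·L = -627/5: (-247)k + (-76) = -627/5.
So k = 1/5.

1/5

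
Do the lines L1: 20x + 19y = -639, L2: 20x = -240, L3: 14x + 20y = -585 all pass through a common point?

Intersecting L1 and L2: solving the 2×2 system gives (x, y) = (-12, -21).
Substitute into L3: (14)(-12) + (20)(-21) = -588.
But L3 requires -585 ≠ -588, so the three lines have no common point.

No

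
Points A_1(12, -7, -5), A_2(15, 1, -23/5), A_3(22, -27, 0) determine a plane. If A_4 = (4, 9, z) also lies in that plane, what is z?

-9

The plane through A_1, A_2, A_3 has equation 48x − 11y − 140z = 1353.
Substituting A_4: (-140)z + (93) = 1353, so z = -9.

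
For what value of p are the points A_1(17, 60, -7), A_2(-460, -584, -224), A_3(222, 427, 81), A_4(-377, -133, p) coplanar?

-206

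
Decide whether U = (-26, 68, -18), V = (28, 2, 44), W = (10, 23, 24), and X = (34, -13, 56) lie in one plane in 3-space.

With U as base: UV = (54, -66, 62), UW = (36, -45, 42), UX = (60, -81, 74).
UW × UX = (72, -144, -216).
UV · (UW × UX) = 0.
The scalar triple product vanishes, so the four points are coplanar.

Yes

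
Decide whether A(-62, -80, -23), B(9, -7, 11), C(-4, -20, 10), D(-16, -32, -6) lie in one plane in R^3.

No

The four points are coplanar iff the 3×3 determinant with rows AB, AC, AD is zero.
Rows: (71, 73, 34), (58, 60, 33), (46, 48, 17).
Expanding along the first row: (71)(-564) − (73)(-532) + (34)(24) = -392.
Nonzero ⇒ not coplanar.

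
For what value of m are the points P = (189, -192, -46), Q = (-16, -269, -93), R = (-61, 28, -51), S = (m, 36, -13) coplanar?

159

Normal to plane PQR: n = (10725, 10725, -64350); plane equation n·X = 2927925.
Requiring n·S = 2927925: (10725)m + (1222650) = 2927925.
So m = 159.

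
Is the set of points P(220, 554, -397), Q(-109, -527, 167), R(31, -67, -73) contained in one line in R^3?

Yes

PQ = (-329, -1081, 564), PR = (-189, -621, 324).
PQ × PR = (0, 0, 0).
The cross product vanishes, so the three points are collinear.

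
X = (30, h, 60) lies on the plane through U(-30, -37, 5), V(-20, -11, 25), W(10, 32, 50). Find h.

The plane through U, V, W has equation −210x + 350y − 350z = -8400.
Substituting X: (350)h + (-27300) = -8400, so h = 54.

54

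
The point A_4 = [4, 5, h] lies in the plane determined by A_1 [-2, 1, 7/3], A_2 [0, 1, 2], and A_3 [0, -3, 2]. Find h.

The plane through A_1, A_2, A_3 has equation −(4/3)x − 8z = -16.
Substituting A_4: (-8)h + (-16/3) = -16, so h = 4/3.

4/3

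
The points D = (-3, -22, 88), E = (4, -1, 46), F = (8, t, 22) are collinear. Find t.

11

Direction DE = (7, 21, -42). From the x-coordinate of F, the parameter along the line is τ = (8 − (-3))/7 = 11/7.
Then t = (-22) + 11/7·(21) = 11.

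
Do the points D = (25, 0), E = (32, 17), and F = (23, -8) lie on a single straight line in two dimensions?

DE = (7, 17), DF = (-2, -8).
If collinear, DF would be a scalar multiple of DE. But (7)·(-8) ≠ (17)·(-2) (difference -22), so they are not parallel; the points are not collinear.

No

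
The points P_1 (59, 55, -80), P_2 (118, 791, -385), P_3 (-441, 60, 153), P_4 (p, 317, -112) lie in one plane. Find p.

-83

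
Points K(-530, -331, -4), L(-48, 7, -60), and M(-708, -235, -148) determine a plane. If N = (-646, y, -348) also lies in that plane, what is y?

67

Coplanarity requires KL · (KM × KN) = 0.
KL = (482, 338, -56), KM = (-178, 96, -144); the triple product is linear in y with coefficient 79376 and constant term -5318192.
Setting it to zero: y = 67.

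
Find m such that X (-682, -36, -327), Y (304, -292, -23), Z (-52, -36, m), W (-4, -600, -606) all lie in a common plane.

Normal to plane XYW: n = (242880, 481206, -382536); plane equation n·P = -57878304.
Requiring n·Z = -57878304: (-382536)m + (-29953176) = -57878304.
So m = 73.

73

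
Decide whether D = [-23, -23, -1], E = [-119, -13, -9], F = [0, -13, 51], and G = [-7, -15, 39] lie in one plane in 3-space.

With D as base: DE = (-96, 10, -8), DF = (23, 10, 52), DG = (16, 8, 40).
DF × DG = (-16, -88, 24).
DE · (DF × DG) = 464.
Since 464 ≠ 0, the four points are not coplanar.

No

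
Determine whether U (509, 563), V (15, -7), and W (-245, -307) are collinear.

UV = (-494, -570), UW = (-754, -870).
det[UV; UW] = (-494)(-870) − (-570)(-754) = 0.
The determinant is zero, so the points are collinear.

Yes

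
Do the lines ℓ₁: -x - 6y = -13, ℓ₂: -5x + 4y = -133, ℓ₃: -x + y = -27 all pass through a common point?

Intersecting ℓ₁ and ℓ₂: solving the 2×2 system gives (x, y) = (25, -2).
Substitute into ℓ₃: (-1)(25) + (1)(-2) = -27.
This equals -27, so (25, -2) lies on all three lines and they are concurrent.

Yes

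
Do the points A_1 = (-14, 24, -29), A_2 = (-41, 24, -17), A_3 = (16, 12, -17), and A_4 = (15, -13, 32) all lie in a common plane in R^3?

With A_1 as base: A_1A_2 = (-27, 0, 12), A_1A_3 = (30, -12, 12), A_1A_4 = (29, -37, 61).
A_1A_3 × A_1A_4 = (-288, -1482, -762).
A_1A_2 · (A_1A_3 × A_1A_4) = -1368.
Since -1368 ≠ 0, the four points are not coplanar.

No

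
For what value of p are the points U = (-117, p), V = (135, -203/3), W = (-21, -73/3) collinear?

7/3

Collinearity: (U − V) must be parallel to (W − V) = (-156, 130/3).
Cross-multiplying the components: (p − (-203/3))·(-156) = (-252)·(130/3).
Solving gives p = 7/3.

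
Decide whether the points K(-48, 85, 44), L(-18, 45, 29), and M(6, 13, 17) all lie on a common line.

KL = (30, -40, -15), KM = (54, -72, -27).
KL × KM = (0, 0, 0).
The cross product vanishes, so the three points are collinear.

Yes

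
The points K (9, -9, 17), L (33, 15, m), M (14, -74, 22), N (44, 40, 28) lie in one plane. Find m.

25

Normal to plane KMN: n = (-960, 120, 2520); plane equation n·P = 33120.
Requiring n·L = 33120: (2520)m + (-29880) = 33120.
So m = 25.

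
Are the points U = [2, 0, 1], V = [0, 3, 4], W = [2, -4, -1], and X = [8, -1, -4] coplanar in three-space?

A normal to the plane through U, V, W is n = UV × UW = (6, -4, 8).
The plane has equation n·P = 20. For X: n·X = 20.
Equal, so X lies in the plane and all four are coplanar.

Yes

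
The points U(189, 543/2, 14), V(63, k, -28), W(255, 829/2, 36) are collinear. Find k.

-3/2

Direction UW = (66, 143, 22). From the x-coordinate of V, the parameter along the line is τ = (63 − 189)/66 = -21/11.
Then k = 543/2 + (-21/11)·(143) = -3/2.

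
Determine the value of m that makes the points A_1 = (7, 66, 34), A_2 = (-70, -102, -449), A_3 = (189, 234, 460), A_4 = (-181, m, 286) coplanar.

114

Normal to plane A_1A_2A_3: n = (9576, -55104, 17640); plane equation n·P = -2970072.
Requiring n·A_4 = -2970072: (-55104)m + (3311784) = -2970072.
So m = 114.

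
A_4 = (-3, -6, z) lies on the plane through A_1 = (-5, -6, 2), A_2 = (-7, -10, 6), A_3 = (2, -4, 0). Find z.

A normal to the plane is n = A_1A_2 × A_1A_3 = (0, 24, 24).
A_4 lies in the plane iff n · A_1A_4 = 0.
This gives (24)z + (-48) = 0, so z = 2.

2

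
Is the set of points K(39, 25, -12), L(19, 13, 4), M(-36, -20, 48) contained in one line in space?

Yes

KL = (-20, -12, 16), KM = (-75, -45, 60).
Each component of KM is 15/4 times the corresponding component of KL, so KM = 15/4·KL and the points are collinear.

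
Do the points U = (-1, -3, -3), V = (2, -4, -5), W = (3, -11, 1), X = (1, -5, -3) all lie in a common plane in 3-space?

With U as base: UV = (3, -1, -2), UW = (4, -8, 4), UX = (2, -2, 0).
UW × UX = (8, 8, 8).
UV · (UW × UX) = 0.
The scalar triple product vanishes, so the four points are coplanar.

Yes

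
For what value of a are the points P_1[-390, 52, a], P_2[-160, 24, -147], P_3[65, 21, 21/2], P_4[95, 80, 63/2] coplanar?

The points are coplanar iff P_1P_2 · (P_1P_3 × P_1P_4) = 0.
Expanding, this is linear in a: (-13365)a + (-4116420) = 0.
So a = -308.

-308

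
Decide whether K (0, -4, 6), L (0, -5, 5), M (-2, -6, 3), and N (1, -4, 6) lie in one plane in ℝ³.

No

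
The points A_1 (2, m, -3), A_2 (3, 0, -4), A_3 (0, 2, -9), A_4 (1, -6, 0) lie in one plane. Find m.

Coplanarity ⇔ det[A_1A_2; A_1A_3; A_1A_4] = 0.
Expanding, this is linear in m: (-22)m + (-44) = 0.
So m = -2.

-2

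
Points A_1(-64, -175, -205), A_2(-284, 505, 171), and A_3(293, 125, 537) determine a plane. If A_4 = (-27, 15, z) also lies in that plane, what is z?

25

Coplanarity requires A_1A_2 · (A_1A_3 × A_1A_4) = 0.
A_1A_2 = (-220, 680, 376), A_1A_3 = (357, 300, 742); the triple product is linear in z with coefficient -308760 and constant term 7719000.
Setting it to zero: z = 25.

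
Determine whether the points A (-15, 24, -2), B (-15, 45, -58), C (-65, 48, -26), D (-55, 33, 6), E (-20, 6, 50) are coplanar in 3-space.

Yes

The plane through A, B, C has normal n = AB × AC = (840, 2800, 1050) and equation n·P = 52500.
Checking the remaining points: n·D = 52500, n·E = 52500.
All equal 52500, so all 5 points lie in one plane.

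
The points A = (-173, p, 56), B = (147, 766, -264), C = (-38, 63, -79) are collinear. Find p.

-450

Direction BC = (-185, -703, 185). From the x-coordinate of A, the parameter along the line is τ = (-173 − 147)/(-185) = 64/37.
Then p = 766 + 64/37·(-703) = -450.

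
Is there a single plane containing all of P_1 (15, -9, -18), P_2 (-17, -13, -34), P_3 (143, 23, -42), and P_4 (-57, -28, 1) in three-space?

With P_1 as base: P_1P_2 = (-32, -4, -16), P_1P_3 = (128, 32, -24), P_1P_4 = (-72, -19, 19).
P_1P_3 × P_1P_4 = (152, -704, -128).
P_1P_2 · (P_1P_3 × P_1P_4) = 0.
The scalar triple product vanishes, so the four points are coplanar.

Yes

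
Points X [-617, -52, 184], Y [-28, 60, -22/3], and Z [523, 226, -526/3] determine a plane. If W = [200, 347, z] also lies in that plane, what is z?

-113/3

A normal to the plane is n = XY × XZ = (38836/3, -19418/3, 36062).
W lies in the plane iff n · XW = 0.
This gives (36062)z + (4075006/3) = 0, so z = -113/3.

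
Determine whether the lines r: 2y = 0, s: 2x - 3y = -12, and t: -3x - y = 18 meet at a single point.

Yes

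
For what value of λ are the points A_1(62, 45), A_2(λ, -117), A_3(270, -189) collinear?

206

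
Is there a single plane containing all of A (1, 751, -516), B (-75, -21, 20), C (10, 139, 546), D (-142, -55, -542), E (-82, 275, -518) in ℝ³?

Yes

The plane through A, B, C has normal n = AB × AC = (-491832, 85536, 53460) and equation n·P = 36160344.
Checking the remaining points: n·D = 36160344, n·E = 36160344.
All equal 36160344, so all 5 points lie in one plane.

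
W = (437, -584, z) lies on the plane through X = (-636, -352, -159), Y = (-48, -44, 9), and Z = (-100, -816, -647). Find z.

A normal to the plane is n = XY × XZ = (-72352, 376992, -437920).
W lies in the plane iff n · XW = 0.
This gives (-437920)z + (-234725120) = 0, so z = -536.

-536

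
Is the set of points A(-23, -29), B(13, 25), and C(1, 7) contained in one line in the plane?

AB = (36, 54), AC = (24, 36).
det[AB; AC] = (36)(36) − (54)(24) = 0.
The determinant is zero, so the points are collinear.

Yes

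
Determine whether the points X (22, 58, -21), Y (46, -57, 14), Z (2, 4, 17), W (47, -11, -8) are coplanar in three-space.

With X as base: XY = (24, -115, 35), XZ = (-20, -54, 38), XW = (25, -69, 13).
XZ × XW = (1920, 1210, 2730).
XY · (XZ × XW) = 2480.
Since 2480 ≠ 0, the four points are not coplanar.

No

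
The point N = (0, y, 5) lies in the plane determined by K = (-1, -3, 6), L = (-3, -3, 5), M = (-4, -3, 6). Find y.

A normal to the plane is n = KL × KM = (0, 3, 0).
N lies in the plane iff n · KN = 0.
This gives (3)y + (9) = 0, so y = -3.

-3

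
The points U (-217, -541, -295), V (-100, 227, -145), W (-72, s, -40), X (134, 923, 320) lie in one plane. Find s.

Coplanarity ⇔ det[UV; UW; UX] = 0.
Expanding, this is linear in s: (19305)s + (-1138995) = 0.
So s = 59.

59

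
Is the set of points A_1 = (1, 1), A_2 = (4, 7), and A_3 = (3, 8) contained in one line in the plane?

A_1A_2 = (3, 6), A_1A_3 = (2, 7).
Twice the signed area of △A_1A_2A_3 is (3)(7) − (6)(2) = 9.
The area is nonzero, so the three points are not collinear.

No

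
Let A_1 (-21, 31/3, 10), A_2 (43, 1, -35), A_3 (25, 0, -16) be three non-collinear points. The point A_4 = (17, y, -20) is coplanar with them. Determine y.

The plane through A_1, A_2, A_3 has equation −(667/3)x − 406y − 232z = -5539/3.
Substituting A_4: (-406)y + (2581/3) = -5539/3, so y = 20/3.

20/3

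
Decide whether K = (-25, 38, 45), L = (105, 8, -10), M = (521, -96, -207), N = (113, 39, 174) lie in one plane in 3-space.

No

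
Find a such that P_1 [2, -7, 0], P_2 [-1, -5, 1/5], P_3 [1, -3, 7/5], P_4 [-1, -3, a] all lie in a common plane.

1

Normal to plane P_1P_2P_3: n = (2, 4, -10); plane equation n·P = -24.
Requiring n·P_4 = -24: (-10)a + (-14) = -24.
So a = 1.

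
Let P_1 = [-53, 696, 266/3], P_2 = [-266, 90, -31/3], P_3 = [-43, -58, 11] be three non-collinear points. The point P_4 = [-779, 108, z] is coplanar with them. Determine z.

-280/3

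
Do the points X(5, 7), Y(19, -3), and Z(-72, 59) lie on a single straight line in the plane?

No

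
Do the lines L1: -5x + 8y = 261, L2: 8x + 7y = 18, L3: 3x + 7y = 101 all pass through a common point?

No

Intersecting L1 and L2: solving the 2×2 system gives (x, y) = (-17, 22).
Substitute into L3: (3)(-17) + (7)(22) = 103.
But L3 requires 101 ≠ 103, so the three lines have no common point.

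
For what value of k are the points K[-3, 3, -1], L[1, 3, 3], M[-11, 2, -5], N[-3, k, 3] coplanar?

2

Normal to plane KLM: n = (4, -16, -4); plane equation n·P = -56.
Requiring n·N = -56: (-16)k + (-24) = -56.
So k = 2.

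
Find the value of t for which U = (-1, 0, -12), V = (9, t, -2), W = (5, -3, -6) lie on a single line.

Direction UW = (6, -3, 6). From the x-coordinate of V, the parameter along the line is τ = (9 − (-1))/6 = 5/3.
Then t = 0 + 5/3·(-3) = -5.

-5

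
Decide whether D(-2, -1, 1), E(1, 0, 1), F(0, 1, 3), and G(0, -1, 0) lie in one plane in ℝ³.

With D as base: DE = (3, 1, 0), DF = (2, 2, 2), DG = (2, 0, -1).
DF × DG = (-2, 6, -4).
DE · (DF × DG) = 0.
The scalar triple product vanishes, so the four points are coplanar.

Yes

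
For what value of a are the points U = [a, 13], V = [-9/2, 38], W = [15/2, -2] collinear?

3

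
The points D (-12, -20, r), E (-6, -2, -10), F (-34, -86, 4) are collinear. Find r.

Direction EF = (-28, -84, 14). From the x-coordinate of D, the parameter along the line is τ = (-12 − (-6))/(-28) = 3/14.
Then r = (-10) + 3/14·(14) = -7.

-7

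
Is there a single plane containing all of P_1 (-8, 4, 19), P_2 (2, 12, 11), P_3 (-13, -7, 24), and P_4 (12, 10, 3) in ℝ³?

With P_1 as base: P_1P_2 = (10, 8, -8), P_1P_3 = (-5, -11, 5), P_1P_4 = (20, 6, -16).
P_1P_3 × P_1P_4 = (146, 20, 190).
P_1P_2 · (P_1P_3 × P_1P_4) = 100.
Since 100 ≠ 0, the four points are not coplanar.

No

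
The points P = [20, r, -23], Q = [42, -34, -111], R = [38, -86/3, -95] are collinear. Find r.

-14/3

Direction QR = (-4, 16/3, 16). From the x-coordinate of P, the parameter along the line is τ = (20 − 42)/(-4) = 11/2.
Then r = (-34) + 11/2·(16/3) = -14/3.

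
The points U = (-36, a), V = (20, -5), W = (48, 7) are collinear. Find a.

-29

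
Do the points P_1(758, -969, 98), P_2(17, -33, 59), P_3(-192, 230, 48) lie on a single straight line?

P_1P_2 = (-741, 936, -39), P_1P_3 = (-950, 1199, -50).
Comparing components 2 and 3: (936)(-50) − (-39)(1199) = -39 ≠ 0, so P_1P_2 and P_1P_3 are not parallel and the points are not collinear.

No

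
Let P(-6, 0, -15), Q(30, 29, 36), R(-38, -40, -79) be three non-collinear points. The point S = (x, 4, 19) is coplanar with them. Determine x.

The plane through P, Q, R has equation 184x + 672y − 512z = 6576.
Substituting S: (184)x + (-7040) = 6576, so x = 74.

74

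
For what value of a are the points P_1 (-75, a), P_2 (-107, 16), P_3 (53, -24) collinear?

Collinearity: (P_1 − P_2) must be parallel to (P_3 − P_2) = (160, -40).
Cross-multiplying the components: (a − 16)·(160) = (32)·(-40).
Solving gives a = 8.

8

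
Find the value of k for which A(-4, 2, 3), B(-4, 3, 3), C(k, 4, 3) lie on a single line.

-4

Collinearity requires AB × AC = 0; each component is linear in k.
The z-component gives (-1)k + (-4) = 0, so k = -4.
The remaining components then also vanish.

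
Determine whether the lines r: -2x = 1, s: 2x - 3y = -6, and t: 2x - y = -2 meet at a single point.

No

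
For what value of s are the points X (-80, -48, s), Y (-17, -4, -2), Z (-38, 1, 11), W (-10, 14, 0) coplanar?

Coplanarity ⇔ det[XY; XZ; XW] = 0.
Expanding, this is linear in s: (413)s + (-7434) = 0.
So s = 18.

18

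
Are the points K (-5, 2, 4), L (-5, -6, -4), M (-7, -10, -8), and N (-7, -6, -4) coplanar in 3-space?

The four points are coplanar iff the 3×3 determinant with rows KL, KM, KN is zero.
Rows: (0, -8, -8), (-2, -12, -12), (-2, -8, -8).
Expanding along the first row: (0)(0) − (-8)(-8) + (-8)(-8) = 0.
Zero determinant ⇒ coplanar.

Yes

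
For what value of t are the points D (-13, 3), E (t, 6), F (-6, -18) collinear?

Collinearity: (E − D) must be parallel to (F − D) = (7, -21).
Cross-multiplying the components: (t − (-13))·(-21) = (3)·(7).
Solving gives t = -14.

-14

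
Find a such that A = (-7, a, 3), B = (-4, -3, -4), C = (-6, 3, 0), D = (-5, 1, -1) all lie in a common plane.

The points are coplanar iff AB · (AC × AD) = 0.
Expanding, this is linear in a: (-2)a + (14) = 0.
So a = 7.

7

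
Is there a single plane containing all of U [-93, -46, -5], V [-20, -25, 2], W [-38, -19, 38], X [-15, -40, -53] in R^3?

With U as base: UV = (73, 21, 7), UW = (55, 27, 43), UX = (78, 6, -48).
UW × UX = (-1554, 5994, -1776).
UV · (UW × UX) = 0.
The scalar triple product vanishes, so the four points are coplanar.

Yes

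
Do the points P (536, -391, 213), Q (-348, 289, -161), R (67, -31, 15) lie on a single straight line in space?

No

PQ = (-884, 680, -374), PR = (-469, 360, -198).
Comparing components 3 and 1: (-374)(-469) − (-884)(-198) = 374 ≠ 0, so PQ and PR are not parallel and the points are not collinear.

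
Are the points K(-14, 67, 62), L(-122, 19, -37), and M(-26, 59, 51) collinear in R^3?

No

KL = (-108, -48, -99), KM = (-12, -8, -11).
Comparing components 2 and 3: (-48)(-11) − (-99)(-8) = -264 ≠ 0, so KL and KM are not parallel and the points are not collinear.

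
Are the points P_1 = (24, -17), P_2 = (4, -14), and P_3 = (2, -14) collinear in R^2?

P_1P_2 = (-20, 3), P_1P_3 = (-22, 3).
If collinear, P_1P_3 would be a scalar multiple of P_1P_2. But (-20)·(3) ≠ (3)·(-22) (difference 6), so they are not parallel; the points are not collinear.

No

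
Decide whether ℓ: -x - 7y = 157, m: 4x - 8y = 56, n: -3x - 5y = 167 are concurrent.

Intersecting ℓ and m: solving the 2×2 system gives (x, y) = (-24, -19).
Substitute into n: (-3)(-24) + (-5)(-19) = 167.
This equals 167, so (-24, -19) lies on all three lines and they are concurrent.

Yes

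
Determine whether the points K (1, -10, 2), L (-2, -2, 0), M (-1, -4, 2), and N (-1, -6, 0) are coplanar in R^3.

No

With K as base: KL = (-3, 8, -2), KM = (-2, 6, 0), KN = (-2, 4, -2).
KM × KN = (-12, -4, 4).
KL · (KM × KN) = -4.
Since -4 ≠ 0, the four points are not coplanar.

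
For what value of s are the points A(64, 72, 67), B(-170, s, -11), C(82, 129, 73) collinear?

Collinearity requires AB × AC = 0; each component is linear in s.
The x-component gives (6)s + (4014) = 0, so s = -669.
The remaining components then also vanish.

-669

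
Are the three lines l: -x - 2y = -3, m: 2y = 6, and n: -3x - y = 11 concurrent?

The three lines meet at one point iff the augmented coefficient matrix [aᵢ bᵢ cᵢ] has rank < 3, i.e. its determinant vanishes.
Here the determinant is -10.
Nonzero, so no common point exists.

No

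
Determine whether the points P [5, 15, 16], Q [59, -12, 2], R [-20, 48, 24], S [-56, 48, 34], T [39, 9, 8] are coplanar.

The plane through P, Q, R has normal n = PQ × PR = (246, -82, 1107) and equation n·X = 17712.
Checking the remaining points: n·S = 19926, n·T = 17712.
Since n·S = 19926 ≠ 17712, S is off the plane and the points are not all coplanar.

No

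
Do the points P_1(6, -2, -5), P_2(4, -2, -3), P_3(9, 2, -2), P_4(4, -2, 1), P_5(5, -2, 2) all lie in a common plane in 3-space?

No

The plane through P_1, P_2, P_3 has normal n = P_1P_2 × P_1P_3 = (-8, 12, -8) and equation n·P = -32.
Checking the remaining points: n·P_4 = -64, n·P_5 = -80.
Since n·P_4 = -64 ≠ -32, P_4 is off the plane and the points are not all coplanar.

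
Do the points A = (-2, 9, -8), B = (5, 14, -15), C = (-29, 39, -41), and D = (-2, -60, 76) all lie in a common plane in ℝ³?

Yes

The four points are coplanar iff the 3×3 determinant with rows AB, AC, AD is zero.
Rows: (7, 5, -7), (-27, 30, -33), (0, -69, 84).
Expanding along the first row: (7)(243) − (5)(-2268) + (-7)(1863) = 0.
Zero determinant ⇒ coplanar.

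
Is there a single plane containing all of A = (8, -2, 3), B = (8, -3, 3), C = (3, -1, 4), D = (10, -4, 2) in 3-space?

No

With A as base: AB = (0, -1, 0), AC = (-5, 1, 1), AD = (2, -2, -1).
AC × AD = (1, -3, 8).
AB · (AC × AD) = 3.
Since 3 ≠ 0, the four points are not coplanar.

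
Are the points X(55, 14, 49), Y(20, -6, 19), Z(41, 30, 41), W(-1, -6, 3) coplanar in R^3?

A normal to the plane through X, Y, Z is n = XY × XZ = (640, 140, -840).
The plane has equation n·P = -4000. For W: n·W = -4000.
Equal, so W lies in the plane and all four are coplanar.

Yes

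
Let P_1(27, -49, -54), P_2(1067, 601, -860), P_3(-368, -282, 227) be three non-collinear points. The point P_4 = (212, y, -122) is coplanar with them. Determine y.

25

Coplanarity requires P_1P_2 · (P_1P_3 × P_1P_4) = 0.
P_1P_2 = (1040, 650, -806), P_1P_3 = (-395, -233, 281); the triple product is linear in y with coefficient 26130 and constant term -653250.
Setting it to zero: y = 25.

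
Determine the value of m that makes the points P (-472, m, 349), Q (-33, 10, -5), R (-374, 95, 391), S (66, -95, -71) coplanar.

Coplanarity ⇔ det[PQ; PR; PS] = 0.
Expanding, this is linear in m: (-16698)m + (6261750) = 0.
So m = 375.

375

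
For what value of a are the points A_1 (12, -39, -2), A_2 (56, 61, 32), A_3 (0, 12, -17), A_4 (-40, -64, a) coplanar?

Coplanarity ⇔ det[A_1A_2; A_1A_3; A_1A_4] = 0.
Expanding, this is linear in a: (3444)a + (168756) = 0.
So a = -49.

-49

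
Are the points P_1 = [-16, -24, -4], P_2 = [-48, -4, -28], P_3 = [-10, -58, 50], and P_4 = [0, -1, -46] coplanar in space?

A normal to the plane through P_1, P_2, P_3 is n = P_1P_2 × P_1P_3 = (264, 1584, 968).
The plane has equation n·P = -46112. For P_4: n·P_4 = -46112.
Equal, so P_4 lies in the plane and all four are coplanar.

Yes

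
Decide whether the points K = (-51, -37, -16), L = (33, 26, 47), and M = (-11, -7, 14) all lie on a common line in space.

Yes

KL = (84, 63, 63), KM = (40, 30, 30).
KL × KM = (0, 0, 0).
The cross product vanishes, so the three points are collinear.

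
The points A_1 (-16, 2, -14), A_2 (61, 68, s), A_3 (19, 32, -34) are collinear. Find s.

Direction A_1A_3 = (35, 30, -20). From the x-coordinate of A_2, the parameter along the line is τ = (61 − (-16))/35 = 11/5.
Then s = (-14) + 11/5·(-20) = -58.

-58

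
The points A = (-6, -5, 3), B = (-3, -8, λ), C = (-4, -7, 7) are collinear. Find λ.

Collinearity requires AB × AC = 0; each component is linear in λ.
The x-component gives (2)λ + (-18) = 0, so λ = 9.
The remaining components then also vanish.

9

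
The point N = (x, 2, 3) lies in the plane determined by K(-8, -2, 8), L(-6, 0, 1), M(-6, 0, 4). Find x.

-4

A normal to the plane is n = KL × KM = (6, -6, 0).
N lies in the plane iff n · KN = 0.
This gives (6)x + (24) = 0, so x = -4.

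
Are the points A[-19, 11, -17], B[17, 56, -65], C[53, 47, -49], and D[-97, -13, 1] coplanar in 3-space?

The four points are coplanar iff the 3×3 determinant with rows AB, AC, AD is zero.
Rows: (36, 45, -48), (72, 36, -32), (-78, -24, 18).
Expanding along the first row: (36)(-120) − (45)(-1200) + (-48)(1080) = -2160.
Nonzero ⇒ not coplanar.

No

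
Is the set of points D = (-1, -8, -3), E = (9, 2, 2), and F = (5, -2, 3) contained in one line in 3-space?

DE = (10, 10, 5), DF = (6, 6, 6).
DE × DF = (30, -30, 0).
The cross product is nonzero, so the points do not lie on one line.

No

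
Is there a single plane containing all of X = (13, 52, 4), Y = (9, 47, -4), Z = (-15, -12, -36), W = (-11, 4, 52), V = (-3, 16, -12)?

No

The plane through X, Y, Z has normal n = XY × XZ = (-312, 64, 116) and equation n·P = -264.
Checking the remaining points: n·W = 9720, n·V = 568.
Since n·W = 9720 ≠ -264, W is off the plane and the points are not all coplanar.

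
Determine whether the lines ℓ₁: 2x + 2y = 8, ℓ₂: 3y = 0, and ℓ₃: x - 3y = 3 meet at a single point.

Intersecting ℓ₁ and ℓ₂: solving the 2×2 system gives (x, y) = (4, 0).
Substitute into ℓ₃: (1)(4) + (-3)(0) = 4.
But ℓ₃ requires 3 ≠ 4, so the three lines have no common point.

No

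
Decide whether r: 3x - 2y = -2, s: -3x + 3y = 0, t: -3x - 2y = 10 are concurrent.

Yes

Lines aᵢx + bᵢy = cᵢ with pairwise distinct directions are concurrent exactly when det[aᵢ bᵢ cᵢ] = 0.
Here the determinant is 0.
It vanishes, so the lines are concurrent at (-2, -2).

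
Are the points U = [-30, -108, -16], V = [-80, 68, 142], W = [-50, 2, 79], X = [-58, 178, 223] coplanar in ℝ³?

With U as base: UV = (-50, 176, 158), UW = (-20, 110, 95), UX = (-28, 286, 239).
UW × UX = (-880, 2120, -2640).
UV · (UW × UX) = 0.
The scalar triple product vanishes, so the four points are coplanar.

Yes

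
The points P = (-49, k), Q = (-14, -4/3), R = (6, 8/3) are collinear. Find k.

Collinearity: (P − Q) must be parallel to (R − Q) = (20, 4).
Cross-multiplying the components: (k − (-4/3))·(20) = (-35)·(4).
Solving gives k = -25/3.

-25/3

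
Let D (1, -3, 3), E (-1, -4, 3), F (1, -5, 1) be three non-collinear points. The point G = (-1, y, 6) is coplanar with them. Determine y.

The plane through D, E, F has equation 2x − 4y + 4z = 26.
Substituting G: (-4)y + (22) = 26, so y = -1.

-1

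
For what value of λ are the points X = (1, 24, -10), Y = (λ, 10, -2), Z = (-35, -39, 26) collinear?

Direction XZ = (-36, -63, 36). From the y-coordinate of Y, the parameter along the line is τ = (10 − 24)/(-63) = 2/9.
Then λ = 1 + 2/9·(-36) = -7.

-7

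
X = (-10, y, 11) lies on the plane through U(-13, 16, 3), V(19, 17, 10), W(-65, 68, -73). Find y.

10

A normal to the plane is n = UV × UW = (-440, 2068, 1716).
X lies in the plane iff n · UX = 0.
This gives (2068)y + (-20680) = 0, so y = 10.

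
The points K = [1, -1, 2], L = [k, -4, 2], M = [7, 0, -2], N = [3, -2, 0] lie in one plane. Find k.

The points are coplanar iff KL · (KM × KN) = 0.
Expanding, this is linear in k: (-6)k + (-6) = 0.
So k = -1.

-1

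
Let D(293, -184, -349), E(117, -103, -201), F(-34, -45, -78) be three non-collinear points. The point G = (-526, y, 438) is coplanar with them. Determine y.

477

A normal to the plane is n = DE × DF = (1379, -700, 2023).
G lies in the plane iff n · DG = 0.
This gives (-700)y + (333900) = 0, so y = 477.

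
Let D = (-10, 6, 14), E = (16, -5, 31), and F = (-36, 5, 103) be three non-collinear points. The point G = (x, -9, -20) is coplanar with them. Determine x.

The plane through D, E, F has equation −962x − 2756y − 312z = -11284.
Substituting G: (-962)x + (31044) = -11284, so x = 44.

44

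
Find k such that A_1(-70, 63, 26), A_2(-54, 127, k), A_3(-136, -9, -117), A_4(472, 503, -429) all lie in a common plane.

562

The points are coplanar iff A_1A_2 · (A_1A_3 × A_1A_4) = 0.
Expanding, this is linear in k: (9984)k + (-5611008) = 0.
So k = 562.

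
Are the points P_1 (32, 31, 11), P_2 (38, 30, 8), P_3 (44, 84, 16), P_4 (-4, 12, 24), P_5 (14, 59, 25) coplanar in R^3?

The plane through P_1, P_2, P_3 has normal n = P_1P_2 × P_1P_3 = (154, -66, 330) and equation n·P = 6512.
Checking the remaining points: n·P_4 = 6512, n·P_5 = 6512.
All equal 6512, so all 5 points lie in one plane.

Yes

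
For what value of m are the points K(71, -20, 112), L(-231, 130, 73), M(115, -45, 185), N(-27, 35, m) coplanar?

-36

The points are coplanar iff KL · (KM × KN) = 0.
Expanding, this is linear in m: (950)m + (34200) = 0.
So m = -36.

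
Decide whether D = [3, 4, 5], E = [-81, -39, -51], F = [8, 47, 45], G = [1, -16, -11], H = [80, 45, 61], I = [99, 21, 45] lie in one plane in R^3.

The plane through D, E, F has normal n = DE × DF = (688, 3080, -3397) and equation n·P = -2601.
Checking the remaining points: n·G = -11225, n·H = -13577, n·I = -20073.
Since n·G = -11225 ≠ -2601, G is off the plane and the points are not all coplanar.

No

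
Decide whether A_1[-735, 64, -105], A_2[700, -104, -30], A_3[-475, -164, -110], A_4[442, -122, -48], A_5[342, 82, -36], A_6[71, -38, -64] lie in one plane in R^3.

No

The plane through A_1, A_2, A_3 has normal n = A_1A_2 × A_1A_3 = (17940, 26675, -283500) and equation n·P = 18288800.
Checking the remaining points: n·A_4 = 18283130, n·A_5 = 18528830, n·A_6 = 18404090.
Since n·A_4 = 18283130 ≠ 18288800, A_4 is off the plane and the points are not all coplanar.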